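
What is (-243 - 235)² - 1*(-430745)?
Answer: 659229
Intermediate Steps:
(-243 - 235)² - 1*(-430745) = (-478)² + 430745 = 228484 + 430745 = 659229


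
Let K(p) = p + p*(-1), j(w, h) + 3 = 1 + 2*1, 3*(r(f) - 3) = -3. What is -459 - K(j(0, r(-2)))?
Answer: -459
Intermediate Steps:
r(f) = 2 (r(f) = 3 + (⅓)*(-3) = 3 - 1 = 2)
j(w, h) = 0 (j(w, h) = -3 + (1 + 2*1) = -3 + (1 + 2) = -3 + 3 = 0)
K(p) = 0 (K(p) = p - p = 0)
-459 - K(j(0, r(-2))) = -459 - 1*0 = -459 + 0 = -459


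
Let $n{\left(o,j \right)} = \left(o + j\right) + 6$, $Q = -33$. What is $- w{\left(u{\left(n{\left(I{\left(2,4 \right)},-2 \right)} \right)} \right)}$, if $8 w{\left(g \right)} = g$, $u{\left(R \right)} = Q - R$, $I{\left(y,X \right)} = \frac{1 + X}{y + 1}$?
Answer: $\frac{29}{6} \approx 4.8333$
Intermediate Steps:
$I{\left(y,X \right)} = \frac{1 + X}{1 + y}$
$n{\left(o,j \right)} = 6 + j + o$ ($n{\left(o,j \right)} = \left(j + o\right) + 6 = 6 + j + o$)
$u{\left(R \right)} = -33 - R$
$w{\left(g \right)} = \frac{g}{8}$
$- w{\left(u{\left(n{\left(I{\left(2,4 \right)},-2 \right)} \right)} \right)} = - \frac{-33 - \left(6 - 2 + \frac{1 + 4}{1 + 2}\right)}{8} = - \frac{-33 - \left(6 - 2 + \frac{1}{3} \cdot 5\right)}{8} = - \frac{-33 - \left(6 - 2 + \frac{5}{3}\right)}{8} = - \frac{-33 - \frac{17}{3}}{8} = - \frac{-116}{8 \cdot 3} = \left(-1\right) \left(- \frac{29}{6}\right) = \frac{29}{6}$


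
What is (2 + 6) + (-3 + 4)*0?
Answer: 8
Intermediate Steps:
(2 + 6) + (-3 + 4)*0 = 8 + 1*0 = 8 + 0 = 8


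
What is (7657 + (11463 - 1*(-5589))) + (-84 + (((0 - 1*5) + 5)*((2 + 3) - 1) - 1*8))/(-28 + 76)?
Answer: 296485/12 ≈ 24707.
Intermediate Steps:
(7657 + (11463 - 1*(-5589))) + (-84 + (((0 - 1*5) + 5)*((2 + 3) - 1) - 1*8))/(-28 + 76) = (7657 + (11463 + 5589)) + (-84 + (((0 - 5) + 5)*(5 - 1) - 8))/48 = (7657 + 17052) + (-84 + ((-5 + 5)*4 - 8))*(1/48) = 24709 + (-84 + (0*4 - 8))*(1/48) = 24709 + (-84 + (0 - 8))*(1/48) = 24709 + (-84 - 8)*(1/48) = 24709 - 92*1/48 = 24709 - 23/12 = 296485/12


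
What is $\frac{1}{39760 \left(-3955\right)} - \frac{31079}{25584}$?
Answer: $- \frac{38181231553}{31430503650} \approx -1.2148$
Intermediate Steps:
$\frac{1}{39760 \left(-3955\right)} - \frac{31079}{25584} = \frac{1}{39760} \left(- \frac{1}{3955}\right) - \frac{31079}{25584} = - \frac{1}{157250800} - \frac{31079}{25584} = - \frac{38181231553}{31430503650}$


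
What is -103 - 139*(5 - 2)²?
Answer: -1354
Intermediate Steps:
-103 - 139*(5 - 2)² = -103 - 139*3² = -103 - 139*9 = -103 - 1251 = -1354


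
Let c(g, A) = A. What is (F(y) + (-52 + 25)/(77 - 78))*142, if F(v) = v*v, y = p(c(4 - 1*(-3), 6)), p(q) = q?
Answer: 8946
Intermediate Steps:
y = 6
F(v) = v**2
(F(y) + (-52 + 25)/(77 - 78))*142 = (6**2 + (-52 + 25)/(77 - 78))*142 = (36 - 27/(-1))*142 = (36 - 27*(-1))*142 = (36 + 27)*142 = 63*142 = 8946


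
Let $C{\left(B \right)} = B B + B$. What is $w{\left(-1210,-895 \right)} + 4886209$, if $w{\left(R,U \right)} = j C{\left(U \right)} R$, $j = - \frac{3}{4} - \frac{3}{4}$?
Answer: $1457122159$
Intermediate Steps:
$C{\left(B \right)} = B + B^{2}$ ($C{\left(B \right)} = B^{2} + B = B + B^{2}$)
$j = - \frac{3}{2}$ ($j = \left(-3\right) \frac{1}{4} - \frac{3}{4} = - \frac{3}{4} - \frac{3}{4} = - \frac{3}{2} \approx -1.5$)
$w{\left(R,U \right)} = - \frac{3 R U \left(1 + U\right)}{2}$ ($w{\left(R,U \right)} = - \frac{3 U \left(1 + U\right)}{2} R = - \frac{3 R U \left(1 + U\right)}{2}$)
$w{\left(-1210,-895 \right)} + 4886209 = \left(- \frac{3}{2}\right) \left(-1210\right) \left(-895\right) \left(1 - 895\right) + 4886209 = \left(- \frac{3}{2}\right) \left(-1210\right) \left(-895\right) \left(-894\right) + 4886209 = 1452235950 + 4886209 = 1457122159$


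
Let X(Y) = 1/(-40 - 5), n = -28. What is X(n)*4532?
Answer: -4532/45 ≈ -100.71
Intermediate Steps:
X(Y) = -1/45 (X(Y) = 1/(-45) = -1/45)
X(n)*4532 = -1/45*4532 = -4532/45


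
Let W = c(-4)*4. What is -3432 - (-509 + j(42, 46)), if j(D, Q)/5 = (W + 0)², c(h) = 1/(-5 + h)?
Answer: -236843/81 ≈ -2924.0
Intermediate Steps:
W = -4/9 (W = 4/(-5 - 4) = 4/(-9) = -⅑*4 = -4/9 ≈ -0.44444)
j(D, Q) = 80/81 (j(D, Q) = 5*(-4/9 + 0)² = 5*(-4/9)² = 5*(16/81) = 80/81)
-3432 - (-509 + j(42, 46)) = -3432 - (-509 + 80/81) = -3432 - 1*(-41149/81) = -3432 + 41149/81 = -236843/81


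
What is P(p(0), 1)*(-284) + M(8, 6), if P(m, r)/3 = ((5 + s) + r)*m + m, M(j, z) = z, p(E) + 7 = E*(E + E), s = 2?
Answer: 53682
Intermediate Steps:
p(E) = -7 + 2*E² (p(E) = -7 + E*(E + E) = -7 + E*(2*E) = -7 + 2*E²)
P(m, r) = 3*m + 3*m*(7 + r) (P(m, r) = 3*(((5 + 2) + r)*m + m) = 3*((7 + r)*m + m) = 3*(m*(7 + r) + m) = 3*(m + m*(7 + r)) = 3*m + 3*m*(7 + r))
P(p(0), 1)*(-284) + M(8, 6) = (3*(-7 + 2*0²)*(8 + 1))*(-284) + 6 = (3*(-7 + 2*0)*9)*(-284) + 6 = (3*(-7 + 0)*9)*(-284) + 6 = (3*(-7)*9)*(-284) + 6 = -189*(-284) + 6 = 53676 + 6 = 53682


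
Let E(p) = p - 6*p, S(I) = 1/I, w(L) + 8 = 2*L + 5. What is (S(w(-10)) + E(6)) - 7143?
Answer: -164980/23 ≈ -7173.0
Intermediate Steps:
w(L) = -3 + 2*L (w(L) = -8 + (2*L + 5) = -8 + (5 + 2*L) = -3 + 2*L)
E(p) = -5*p
(S(w(-10)) + E(6)) - 7143 = (1/(-3 + 2*(-10)) - 5*6) - 7143 = (1/(-3 - 20) - 30) - 7143 = (1/(-23) - 30) - 7143 = (-1/23 - 30) - 7143 = -691/23 - 7143 = -164980/23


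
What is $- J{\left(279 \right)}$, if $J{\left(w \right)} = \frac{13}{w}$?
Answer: $- \frac{13}{279} \approx -0.046595$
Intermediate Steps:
$- J{\left(279 \right)} = - \frac{13}{279}$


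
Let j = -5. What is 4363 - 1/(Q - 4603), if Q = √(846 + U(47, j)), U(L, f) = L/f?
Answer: 462189462921/105933862 + √20915/105933862 ≈ 4363.0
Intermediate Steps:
Q = √20915/5 (Q = √(846 + 47/(-5)) = √(846 + 47*(-⅕)) = √(846 - 47/5) = √(4183/5) = √20915/5 ≈ 28.924)
4363 - 1/(Q - 4603) = 4363 - 1/(√20915/5 - 4603) = 4363 - 1/(-4603 + √20915/5)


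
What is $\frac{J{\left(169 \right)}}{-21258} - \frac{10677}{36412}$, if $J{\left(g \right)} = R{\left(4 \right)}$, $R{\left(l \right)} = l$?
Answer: $- \frac{113558657}{387023148} \approx -0.29342$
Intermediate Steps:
$J{\left(g \right)} = 4$
$\frac{J{\left(169 \right)}}{-21258} - \frac{10677}{36412} = \frac{4}{-21258} - \frac{10677}{36412} = 4 \left(- \frac{1}{21258}\right) - \frac{10677}{36412} = - \frac{2}{10629} - \frac{10677}{36412} = - \frac{113558657}{387023148}$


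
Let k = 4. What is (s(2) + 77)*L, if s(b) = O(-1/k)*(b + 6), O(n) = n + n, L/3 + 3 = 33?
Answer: 6570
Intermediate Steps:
L = 90 (L = -9 + 3*33 = -9 + 99 = 90)
O(n) = 2*n
s(b) = -3 - b/2 (s(b) = (2*(-1/4))*(b + 6) = (2*(-1*1/4))*(6 + b) = (2*(-1/4))*(6 + b) = -(6 + b)/2 = -3 - b/2)
(s(2) + 77)*L = ((-3 - 1/2*2) + 77)*90 = ((-3 - 1) + 77)*90 = (-4 + 77)*90 = 73*90 = 6570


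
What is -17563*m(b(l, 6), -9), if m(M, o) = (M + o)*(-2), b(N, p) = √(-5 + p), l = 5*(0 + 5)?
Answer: -281008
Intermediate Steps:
l = 25 (l = 5*5 = 25)
m(M, o) = -2*M - 2*o
-17563*m(b(l, 6), -9) = -17563*(-2*√(-5 + 6) - 2*(-9)) = -17563*(-2*√1 + 18) = -17563*(-2*1 + 18) = -17563*(-2 + 18) = -17563*16 = -281008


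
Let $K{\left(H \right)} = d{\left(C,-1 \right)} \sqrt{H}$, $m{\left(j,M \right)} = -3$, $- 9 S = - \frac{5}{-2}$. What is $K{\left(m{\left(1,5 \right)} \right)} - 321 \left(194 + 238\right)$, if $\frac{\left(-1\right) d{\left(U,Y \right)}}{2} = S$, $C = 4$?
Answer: $-138672 + \frac{5 i \sqrt{3}}{9} \approx -1.3867 \cdot 10^{5} + 0.96225 i$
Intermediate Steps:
$S = - \frac{5}{18}$ ($S = - \frac{\left(-5\right) \frac{1}{-2}}{9} = - \frac{\left(-5\right) \left(- \frac{1}{2}\right)}{9} = \left(- \frac{1}{9}\right) \frac{5}{2} = - \frac{5}{18} \approx -0.27778$)
$d{\left(U,Y \right)} = \frac{5}{9}$ ($d{\left(U,Y \right)} = \left(-2\right) \left(- \frac{5}{18}\right) = \frac{5}{9}$)
$K{\left(H \right)} = \frac{5 \sqrt{H}}{9}$
$K{\left(m{\left(1,5 \right)} \right)} - 321 \left(194 + 238\right) = \frac{5 \sqrt{-3}}{9} - 321 \left(194 + 238\right) = \frac{5 i \sqrt{3}}{9} - 138672 = -138672 + \frac{5 i \sqrt{3}}{9}$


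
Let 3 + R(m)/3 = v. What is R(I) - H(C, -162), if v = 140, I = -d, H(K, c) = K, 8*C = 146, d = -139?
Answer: 1571/4 ≈ 392.75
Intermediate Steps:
C = 73/4 (C = (⅛)*146 = 73/4 ≈ 18.250)
I = 139 (I = -1*(-139) = 139)
R(m) = 411 (R(m) = -9 + 3*140 = -9 + 420 = 411)
R(I) - H(C, -162) = 411 - 1*73/4 = 411 - 73/4 = 1571/4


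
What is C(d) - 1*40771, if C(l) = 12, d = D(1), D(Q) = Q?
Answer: -40759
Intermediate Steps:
d = 1
C(d) - 1*40771 = 12 - 1*40771 = 12 - 40771 = -40759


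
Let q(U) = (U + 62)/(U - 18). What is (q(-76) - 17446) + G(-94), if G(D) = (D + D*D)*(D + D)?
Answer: -78064267/47 ≈ -1.6609e+6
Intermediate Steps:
G(D) = 2*D*(D + D²) (G(D) = (D + D²)*(2*D) = 2*D*(D + D²))
q(U) = (62 + U)/(-18 + U)
(q(-76) - 17446) + G(-94) = ((62 - 76)/(-18 - 76) - 17446) + 2*(-94)²*(1 - 94) = (-14/(-94) - 17446) + 2*8836*(-93) = (-1/94*(-14) - 17446) - 1643496 = (7/47 - 17446) - 1643496 = -819955/47 - 1643496 = -78064267/47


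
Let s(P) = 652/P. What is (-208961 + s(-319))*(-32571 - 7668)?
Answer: 2682299991429/319 ≈ 8.4085e+9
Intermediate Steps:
(-208961 + s(-319))*(-32571 - 7668) = (-208961 + 652/(-319))*(-32571 - 7668) = (-208961 + 652*(-1/319))*(-40239) = (-208961 - 652/319)*(-40239) = -66659211/319*(-40239) = 2682299991429/319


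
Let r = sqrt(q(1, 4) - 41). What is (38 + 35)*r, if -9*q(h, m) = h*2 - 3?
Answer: 292*I*sqrt(23)/3 ≈ 466.79*I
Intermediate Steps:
q(h, m) = 1/3 - 2*h/9 (q(h, m) = -(h*2 - 3)/9 = -(2*h - 3)/9 = -(-3 + 2*h)/9 = 1/3 - 2*h/9)
r = 4*I*sqrt(23)/3 (r = sqrt((1/3 - 2/9*1) - 41) = sqrt((1/3 - 2/9) - 41) = sqrt(1/9 - 41) = sqrt(-368/9) = 4*I*sqrt(23)/3 ≈ 6.3944*I)
(38 + 35)*r = (38 + 35)*(4*I*sqrt(23)/3) = 73*(4*I*sqrt(23)/3) = 292*I*sqrt(23)/3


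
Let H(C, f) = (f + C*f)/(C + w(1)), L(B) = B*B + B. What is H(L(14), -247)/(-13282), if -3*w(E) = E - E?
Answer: 52117/2789220 ≈ 0.018685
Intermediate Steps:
w(E) = 0 (w(E) = -(E - E)/3 = -⅓*0 = 0)
L(B) = B + B² (L(B) = B² + B = B + B²)
H(C, f) = (f + C*f)/C (H(C, f) = (f + C*f)/(C + 0) = (f + C*f)/C)
H(L(14), -247)/(-13282) = (-247 - 247*1/(14*(1 + 14)))/(-13282) = (-247 - 247/(14*15))*(-1/13282) = (-247 - 247/210)*(-1/13282) = -52117/210*(-1/13282) = 52117/2789220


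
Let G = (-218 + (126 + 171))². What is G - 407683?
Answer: -401442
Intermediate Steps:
G = 6241 (G = (-218 + 297)² = 79² = 6241)
G - 407683 = 6241 - 407683 = -401442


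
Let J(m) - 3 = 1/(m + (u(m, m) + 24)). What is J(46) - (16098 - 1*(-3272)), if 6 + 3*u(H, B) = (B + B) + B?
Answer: -2207837/114 ≈ -19367.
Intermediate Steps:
u(H, B) = -2 + B (u(H, B) = -2 + ((B + B) + B)/3 = -2 + (2*B + B)/3 = -2 + (3*B)/3 = -2 + B)
J(m) = 3 + 1/(22 + 2*m) (J(m) = 3 + 1/(m + ((-2 + m) + 24)) = 3 + 1/(m + (22 + m)) = 3 + 1/(22 + 2*m))
J(46) - (16098 - 1*(-3272)) = (67 + 6*46)/(2*(11 + 46)) - (16098 - 1*(-3272)) = (½)*(67 + 276)/57 - (16098 + 3272) = (½)*(1/57)*343 - 1*19370 = 343/114 - 19370 = -2207837/114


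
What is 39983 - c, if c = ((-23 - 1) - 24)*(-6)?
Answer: 39695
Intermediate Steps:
c = 288 (c = (-24 - 24)*(-6) = -48*(-6) = 288)
39983 - c = 39983 - 1*288 = 39983 - 288 = 39695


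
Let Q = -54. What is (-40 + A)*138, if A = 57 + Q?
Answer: -5106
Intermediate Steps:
A = 3 (A = 57 - 54 = 3)
(-40 + A)*138 = (-40 + 3)*138 = -37*138 = -5106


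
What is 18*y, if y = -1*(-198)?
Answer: 3564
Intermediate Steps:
y = 198
18*y = 18*198 = 3564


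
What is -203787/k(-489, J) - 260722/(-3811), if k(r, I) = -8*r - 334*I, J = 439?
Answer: 37985311765/543883054 ≈ 69.841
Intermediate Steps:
k(r, I) = -334*I - 8*r
-203787/k(-489, J) - 260722/(-3811) = -203787/(-334*439 - 8*(-489)) - 260722/(-3811) = -203787/(-146626 + 3912) - 260722*(-1/3811) = -203787/(-142714) + 260722/3811 = -203787*(-1/142714) + 260722/3811 = 203787/142714 + 260722/3811 = 37985311765/543883054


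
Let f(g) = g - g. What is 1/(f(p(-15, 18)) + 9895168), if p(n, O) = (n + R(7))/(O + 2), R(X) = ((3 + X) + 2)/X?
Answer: 1/9895168 ≈ 1.0106e-7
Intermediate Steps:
R(X) = (5 + X)/X
p(n, O) = (12/7 + n)/(2 + O) (p(n, O) = (n + (5 + 7)/7)/(O + 2) = (n + (1/7)*12)/(2 + O) = (n + 12/7)/(2 + O) = (12/7 + n)/(2 + O))
f(g) = 0
1/(f(p(-15, 18)) + 9895168) = 1/(0 + 9895168) = 1/9895168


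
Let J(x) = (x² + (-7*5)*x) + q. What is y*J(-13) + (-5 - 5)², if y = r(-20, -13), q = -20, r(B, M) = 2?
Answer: 1308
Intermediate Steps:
y = 2
J(x) = -20 + x² - 35*x (J(x) = (x² + (-7*5)*x) - 20 = (x² - 35*x) - 20 = -20 + x² - 35*x)
y*J(-13) + (-5 - 5)² = 2*(-20 + (-13)² - 35*(-13)) + (-5 - 5)² = 2*(-20 + 169 + 455) + (-10)² = 2*604 + 100 = 1208 + 100 = 1308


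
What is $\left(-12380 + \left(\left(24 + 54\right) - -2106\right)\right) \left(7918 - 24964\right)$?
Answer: $173801016$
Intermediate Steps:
$\left(-12380 + \left(\left(24 + 54\right) - -2106\right)\right) \left(7918 - 24964\right) = \left(-12380 + \left(78 + 2106\right)\right) \left(-17046\right) = \left(-12380 + 2184\right) \left(-17046\right) = \left(-10196\right) \left(-17046\right) = 173801016$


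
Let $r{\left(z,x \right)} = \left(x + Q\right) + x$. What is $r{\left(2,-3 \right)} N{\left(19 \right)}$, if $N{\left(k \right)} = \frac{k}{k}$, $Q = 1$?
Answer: $-5$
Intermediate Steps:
$r{\left(z,x \right)} = 1 + 2 x$ ($r{\left(z,x \right)} = \left(x + 1\right) + x = \left(1 + x\right) + x = 1 + 2 x$)
$N{\left(k \right)} = 1$
$r{\left(2,-3 \right)} N{\left(19 \right)} = \left(1 + 2 \left(-3\right)\right) 1 = \left(1 - 6\right) 1 = \left(-5\right) 1 = -5$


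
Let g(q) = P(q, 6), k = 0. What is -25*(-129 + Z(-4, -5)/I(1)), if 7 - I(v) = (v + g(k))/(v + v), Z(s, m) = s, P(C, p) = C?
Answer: 42125/13 ≈ 3240.4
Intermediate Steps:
g(q) = q
I(v) = 13/2 (I(v) = 7 - (v + 0)/(v + v) = 7 - v/(2*v) = 7 - v*1/(2*v) = 7 - 1*½ = 7 - ½ = 13/2)
-25*(-129 + Z(-4, -5)/I(1)) = -25*(-129 - 4/13/2) = -25*(-129 - 4*2/13) = -25*(-129 - 8/13) = -25*(-1685/13) = 42125/13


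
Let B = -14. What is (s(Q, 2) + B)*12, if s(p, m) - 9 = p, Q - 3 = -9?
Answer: -132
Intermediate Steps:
Q = -6 (Q = 3 - 9 = -6)
s(p, m) = 9 + p
(s(Q, 2) + B)*12 = ((9 - 6) - 14)*12 = (3 - 14)*12 = -11*12 = -132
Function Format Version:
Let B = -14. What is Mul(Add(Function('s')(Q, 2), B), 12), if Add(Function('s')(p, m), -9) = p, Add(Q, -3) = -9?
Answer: -132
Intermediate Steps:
Q = -6 (Q = Add(3, -9) = -6)
Function('s')(p, m) = Add(9, p)
Mul(Add(Function('s')(Q, 2), B), 12) = Mul(Add(Add(9, -6), -14), 12) = Mul(Add(3, -14), 12) = Mul(-11, 12) = -132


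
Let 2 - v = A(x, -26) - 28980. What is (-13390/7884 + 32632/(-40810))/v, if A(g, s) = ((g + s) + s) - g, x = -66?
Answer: -200929147/2335393631340 ≈ -8.6037e-5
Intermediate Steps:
A(g, s) = 2*s (A(g, s) = (g + 2*s) - g = 2*s)
v = 29034 (v = 2 - (2*(-26) - 28980) = 2 - (-52 - 28980) = 2 - 1*(-29032) = 2 + 29032 = 29034)
(-13390/7884 + 32632/(-40810))/v = (-13390/7884 + 32632/(-40810))/29034 = (-13390*1/7884 + 32632*(-1/40810))*(1/29034) = (-6695/3942 - 16316/20405)*(1/29034) = -200929147/80436510*1/29034 = -200929147/2335393631340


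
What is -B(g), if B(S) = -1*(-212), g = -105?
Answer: -212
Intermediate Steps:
B(S) = 212
-B(g) = -1*212 = -212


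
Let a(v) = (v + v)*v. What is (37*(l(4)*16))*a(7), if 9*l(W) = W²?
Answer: 928256/9 ≈ 1.0314e+5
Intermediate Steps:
a(v) = 2*v² (a(v) = (2*v)*v = 2*v²)
l(W) = W²/9
(37*(l(4)*16))*a(7) = (37*(((⅑)*4²)*16))*(2*7²) = (37*(((⅑)*16)*16))*(2*49) = (37*((16/9)*16))*98 = (37*(256/9))*98 = (9472/9)*98 = 928256/9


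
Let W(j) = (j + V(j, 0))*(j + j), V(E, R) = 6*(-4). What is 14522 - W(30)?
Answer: 14162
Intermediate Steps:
V(E, R) = -24
W(j) = 2*j*(-24 + j) (W(j) = (j - 24)*(j + j) = (-24 + j)*(2*j) = 2*j*(-24 + j))
14522 - W(30) = 14522 - 2*30*(-24 + 30) = 14522 - 2*30*6 = 14522 - 1*360 = 14522 - 360 = 14162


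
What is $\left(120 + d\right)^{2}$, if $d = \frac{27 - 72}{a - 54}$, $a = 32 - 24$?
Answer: $\frac{30969225}{2116} \approx 14636.0$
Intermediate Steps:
$a = 8$ ($a = 32 - 24 = 8$)
$d = \frac{45}{46}$ ($d = \frac{27 - 72}{8 - 54} = - \frac{45}{-46} = \left(-45\right) \left(- \frac{1}{46}\right) = \frac{45}{46} \approx 0.97826$)
$\left(120 + d\right)^{2} = \left(120 + \frac{45}{46}\right)^{2} = \left(\frac{5565}{46}\right)^{2} = \frac{30969225}{2116}$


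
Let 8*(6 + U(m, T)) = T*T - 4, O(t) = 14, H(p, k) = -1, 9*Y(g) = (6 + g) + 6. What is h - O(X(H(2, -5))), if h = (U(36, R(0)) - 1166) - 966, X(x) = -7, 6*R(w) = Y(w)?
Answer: -174352/81 ≈ -2152.5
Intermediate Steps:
Y(g) = 4/3 + g/9 (Y(g) = ((6 + g) + 6)/9 = (12 + g)/9 = 4/3 + g/9)
R(w) = 2/9 + w/54 (R(w) = (4/3 + w/9)/6 = 2/9 + w/54)
U(m, T) = -13/2 + T²/8 (U(m, T) = -6 + (T*T - 4)/8 = -6 + (T² - 4)/8 = -6 + (-4 + T²)/8 = -6 + (-½ + T²/8) = -13/2 + T²/8)
h = -173218/81 (h = ((-13/2 + (2/9 + (1/54)*0)²/8) - 1166) - 966 = ((-13/2 + (2/9 + 0)²/8) - 1166) - 966 = ((-13/2 + (2/9)²/8) - 1166) - 966 = ((-13/2 + (⅛)*(4/81)) - 1166) - 966 = ((-13/2 + 1/162) - 1166) - 966 = (-526/81 - 1166) - 966 = -94972/81 - 966 = -173218/81 ≈ -2138.5)
h - O(X(H(2, -5))) = -173218/81 - 1*14 = -173218/81 - 14 = -174352/81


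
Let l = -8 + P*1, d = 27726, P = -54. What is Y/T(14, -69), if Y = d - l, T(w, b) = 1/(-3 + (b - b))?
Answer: -83364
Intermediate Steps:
l = -62 (l = -8 - 54*1 = -8 - 54 = -62)
T(w, b) = -⅓ (T(w, b) = 1/(-3 + 0) = 1/(-3) = -⅓)
Y = 27788 (Y = 27726 - 1*(-62) = 27726 + 62 = 27788)
Y/T(14, -69) = 27788/(-⅓) = 27788*(-3) = -83364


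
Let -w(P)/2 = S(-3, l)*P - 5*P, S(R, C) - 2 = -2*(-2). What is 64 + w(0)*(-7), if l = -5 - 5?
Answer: 64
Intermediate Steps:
l = -10
S(R, C) = 6 (S(R, C) = 2 - 2*(-2) = 2 + 4 = 6)
w(P) = -2*P (w(P) = -2*(6*P - 5*P) = -2*P)
64 + w(0)*(-7) = 64 - 2*0*(-7) = 64 + 0*(-7) = 64 + 0 = 64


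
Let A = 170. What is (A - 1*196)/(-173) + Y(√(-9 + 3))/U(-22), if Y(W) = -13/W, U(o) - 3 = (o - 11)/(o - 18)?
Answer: 26/173 + 260*I*√6/459 ≈ 0.15029 + 1.3875*I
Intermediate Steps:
U(o) = 3 + (-11 + o)/(-18 + o) (U(o) = 3 + (o - 11)/(o - 18) = 3 + (-11 + o)/(-18 + o))
(A - 1*196)/(-173) + Y(√(-9 + 3))/U(-22) = (170 - 1*196)/(-173) + (-13/√(-9 + 3))/(((-65 + 4*(-22))/(-18 - 22))) = (170 - 196)*(-1/173) + (-13*(-I*√6/6))/(((-65 - 88)/(-40))) = -26*(-1/173) + (-13*(-I*√6/6))/((-1/40*(-153))) = 26/173 + (-(-13)*I*√6/6)/(153/40) = 26/173 + (13*I*√6/6)*(40/153) = 26/173 + 260*I*√6/459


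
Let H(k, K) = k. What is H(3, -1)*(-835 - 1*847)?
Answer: -5046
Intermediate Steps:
H(3, -1)*(-835 - 1*847) = 3*(-835 - 1*847) = 3*(-835 - 847) = 3*(-1682) = -5046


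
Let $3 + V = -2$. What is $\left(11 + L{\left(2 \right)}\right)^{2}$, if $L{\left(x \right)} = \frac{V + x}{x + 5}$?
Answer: $\frac{5476}{49} \approx 111.76$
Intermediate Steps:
$V = -5$ ($V = -3 - 2 = -5$)
$L{\left(x \right)} = \frac{-5 + x}{5 + x}$ ($L{\left(x \right)} = \frac{-5 + x}{x + 5} = \frac{-5 + x}{5 + x}$)
$\left(11 + L{\left(2 \right)}\right)^{2} = \left(11 + \frac{-5 + 2}{5 + 2}\right)^{2} = \left(11 + \frac{1}{7} \left(-3\right)\right)^{2} = \left(11 - \frac{3}{7}\right)^{2} = \left(\frac{74}{7}\right)^{2} = \frac{5476}{49}$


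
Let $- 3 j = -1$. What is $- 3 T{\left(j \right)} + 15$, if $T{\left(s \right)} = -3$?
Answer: $24$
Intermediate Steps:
$j = \frac{1}{3}$ ($j = \left(- \frac{1}{3}\right) \left(-1\right) = \frac{1}{3} \approx 0.33333$)
$- 3 T{\left(j \right)} + 15 = \left(-3\right) \left(-3\right) + 15 = 9 + 15 = 24$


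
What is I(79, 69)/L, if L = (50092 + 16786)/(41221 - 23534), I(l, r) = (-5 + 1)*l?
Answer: -2794546/33439 ≈ -83.571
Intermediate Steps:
I(l, r) = -4*l
L = 66878/17687 ≈ 3.7812
I(79, 69)/L = (-4*79)/(66878/17687) = -316*17687/66878 = -2794546/33439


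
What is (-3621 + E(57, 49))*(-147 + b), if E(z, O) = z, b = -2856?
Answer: 10702692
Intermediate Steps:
(-3621 + E(57, 49))*(-147 + b) = (-3621 + 57)*(-147 - 2856) = -3564*(-3003) = 10702692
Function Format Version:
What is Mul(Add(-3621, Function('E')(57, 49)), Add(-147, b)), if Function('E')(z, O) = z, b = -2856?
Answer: 10702692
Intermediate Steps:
Mul(Add(-3621, Function('E')(57, 49)), Add(-147, b)) = Mul(Add(-3621, 57), Add(-147, -2856)) = Mul(-3564, -3003) = 10702692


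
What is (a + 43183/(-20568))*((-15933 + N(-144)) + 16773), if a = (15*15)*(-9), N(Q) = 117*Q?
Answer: 27809486461/857 ≈ 3.2450e+7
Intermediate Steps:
a = -2025 (a = 225*(-9) = -2025)
(a + 43183/(-20568))*((-15933 + N(-144)) + 16773) = (-2025 + 43183/(-20568))*((-15933 + 117*(-144)) + 16773) = (-2025 + 43183*(-1/20568))*((-15933 - 16848) + 16773) = (-2025 - 43183/20568)*(-32781 + 16773) = -41693383/20568*(-16008) = 27809486461/857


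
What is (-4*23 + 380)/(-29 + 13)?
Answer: -18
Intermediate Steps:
(-4*23 + 380)/(-29 + 13) = (-92 + 380)/(-16) = 288*(-1/16) = -18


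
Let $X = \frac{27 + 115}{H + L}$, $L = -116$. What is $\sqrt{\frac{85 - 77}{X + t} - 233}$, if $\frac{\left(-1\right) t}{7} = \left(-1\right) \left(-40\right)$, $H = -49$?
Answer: $\frac{23 i \sqrt{236506397}}{23171} \approx 15.265 i$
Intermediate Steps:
$t = -280$ ($t = - 7 \left(\left(-1\right) \left(-40\right)\right) = \left(-7\right) 40 = -280$)
$X = - \frac{142}{165}$ ($X = \frac{27 + 115}{-49 - 116} = \frac{142}{-165} = 142 \left(- \frac{1}{165}\right) = - \frac{142}{165} \approx -0.86061$)
$\sqrt{\frac{85 - 77}{X + t} - 233} = \sqrt{\frac{85 - 77}{- \frac{142}{165} - 280} - 233} = \sqrt{\frac{8}{- \frac{46342}{165}} - 233} = \sqrt{8 \left(- \frac{165}{46342}\right) - 233} = \sqrt{- \frac{660}{23171} - 233} = \sqrt{- \frac{5399503}{23171}} = \frac{23 i \sqrt{236506397}}{23171}$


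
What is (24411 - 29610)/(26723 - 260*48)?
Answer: -5199/14243 ≈ -0.36502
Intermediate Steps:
(24411 - 29610)/(26723 - 260*48) = -5199/(26723 - 12480) = -5199/14243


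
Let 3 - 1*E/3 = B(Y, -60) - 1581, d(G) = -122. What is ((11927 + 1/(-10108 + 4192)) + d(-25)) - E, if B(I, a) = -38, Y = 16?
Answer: 41051123/5916 ≈ 6939.0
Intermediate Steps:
E = 4866 (E = 9 - 3*(-38 - 1581) = 9 - 3*(-1619) = 9 + 4857 = 4866)
((11927 + 1/(-10108 + 4192)) + d(-25)) - E = ((11927 + 1/(-10108 + 4192)) - 122) - 1*4866 = ((11927 + 1/(-5916)) - 122) - 4866 = ((11927 - 1/5916) - 122) - 4866 = (70560131/5916 - 122) - 4866 = 69838379/5916 - 4866 = 41051123/5916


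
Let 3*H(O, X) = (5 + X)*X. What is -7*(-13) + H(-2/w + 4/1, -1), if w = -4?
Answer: 269/3 ≈ 89.667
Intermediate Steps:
H(O, X) = X*(5 + X)/3 (H(O, X) = ((5 + X)*X)/3 = (X*(5 + X))/3 = X*(5 + X)/3)
-7*(-13) + H(-2/w + 4/1, -1) = -7*(-13) + (⅓)*(-1)*(5 - 1) = 91 + (⅓)*(-1)*4 = 91 - 4/3 = 269/3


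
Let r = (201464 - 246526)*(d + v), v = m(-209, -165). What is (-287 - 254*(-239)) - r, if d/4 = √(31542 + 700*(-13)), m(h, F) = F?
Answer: -7374811 + 1261736*√458 ≈ 1.9628e+7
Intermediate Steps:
d = 28*√458 (d = 4*√(31542 + 700*(-13)) = 4*√(31542 - 9100) = 4*√22442 = 4*(7*√458) = 28*√458 ≈ 599.23)
v = -165
r = 7435230 - 1261736*√458 (r = (201464 - 246526)*(28*√458 - 165) = -45062*(-165 + 28*√458) = 7435230 - 1261736*√458 ≈ -1.9567e+7)
(-287 - 254*(-239)) - r = (-287 - 254*(-239)) - (7435230 - 1261736*√458) = (-287 + 60706) + (-7435230 + 1261736*√458) = 60419 + (-7435230 + 1261736*√458) = -7374811 + 1261736*√458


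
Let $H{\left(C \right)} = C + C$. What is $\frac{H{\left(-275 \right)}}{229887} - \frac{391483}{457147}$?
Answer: $- \frac{90248283271}{105092152389} \approx -0.85875$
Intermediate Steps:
$H{\left(C \right)} = 2 C$
$\frac{H{\left(-275 \right)}}{229887} - \frac{391483}{457147} = \frac{2 \left(-275\right)}{229887} - \frac{391483}{457147} = \left(-550\right) \frac{1}{229887} - \frac{391483}{457147} = - \frac{550}{229887} - \frac{391483}{457147} = - \frac{90248283271}{105092152389}$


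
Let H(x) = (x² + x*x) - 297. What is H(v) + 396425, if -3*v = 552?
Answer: 463840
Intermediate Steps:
v = -184 (v = -⅓*552 = -184)
H(x) = -297 + 2*x² (H(x) = (x² + x²) - 297 = 2*x² - 297 = -297 + 2*x²)
H(v) + 396425 = (-297 + 2*(-184)²) + 396425 = (-297 + 2*33856) + 396425 = (-297 + 67712) + 396425 = 67415 + 396425 = 463840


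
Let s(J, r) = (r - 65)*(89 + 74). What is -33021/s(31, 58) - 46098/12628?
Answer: 26027955/1029182 ≈ 25.290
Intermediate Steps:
s(J, r) = -10595 + 163*r (s(J, r) = (-65 + r)*163 = -10595 + 163*r)
-33021/s(31, 58) - 46098/12628 = -33021/(-10595 + 163*58) - 46098/12628 = -33021/(-10595 + 9454) - 46098*1/12628 = -33021/(-1141) - 23049/6314 = -33021*(-1/1141) - 23049/6314 = 33021/1141 - 23049/6314 = 26027955/1029182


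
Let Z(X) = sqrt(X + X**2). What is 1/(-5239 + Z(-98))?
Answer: -5239/27437615 - 7*sqrt(194)/27437615 ≈ -0.00019450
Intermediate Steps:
1/(-5239 + Z(-98)) = 1/(-5239 + sqrt(-98*(1 - 98))) = 1/(-5239 + sqrt(-98*(-97))) = 1/(-5239 + sqrt(9506)) = 1/(-5239 + 7*sqrt(194))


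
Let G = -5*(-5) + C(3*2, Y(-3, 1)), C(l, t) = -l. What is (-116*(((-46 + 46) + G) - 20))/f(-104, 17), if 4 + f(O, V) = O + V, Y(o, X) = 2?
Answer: -116/91 ≈ -1.2747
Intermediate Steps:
f(O, V) = -4 + O + V (f(O, V) = -4 + (O + V) = -4 + O + V)
G = 19 (G = -5*(-5) - 3*2 = 25 - 1*6 = 25 - 6 = 19)
(-116*(((-46 + 46) + G) - 20))/f(-104, 17) = (-116*(((-46 + 46) + 19) - 20))/(-4 - 104 + 17) = -116*((0 + 19) - 20)/(-91) = -116*(19 - 20)*(-1/91) = -116*(-1)*(-1/91) = 116*(-1/91) = -116/91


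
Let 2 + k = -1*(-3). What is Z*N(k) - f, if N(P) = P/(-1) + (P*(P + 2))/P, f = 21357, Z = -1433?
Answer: -24223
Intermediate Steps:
k = 1 (k = -2 - 1*(-3) = -2 + 3 = 1)
N(P) = 2 (N(P) = P*(-1) + (P*(2 + P))/P = -P + (2 + P) = 2)
Z*N(k) - f = -1433*2 - 1*21357 = -2866 - 21357 = -24223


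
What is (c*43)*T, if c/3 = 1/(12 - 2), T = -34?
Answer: -2193/5 ≈ -438.60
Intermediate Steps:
c = 3/10 (c = 3/(12 - 2) = 3/10 ≈ 0.30000)
(c*43)*T = ((3/10)*43)*(-34) = (129/10)*(-34) = -2193/5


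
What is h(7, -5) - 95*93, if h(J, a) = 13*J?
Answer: -8744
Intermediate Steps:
h(7, -5) - 95*93 = 13*7 - 95*93 = 91 - 8835 = -8744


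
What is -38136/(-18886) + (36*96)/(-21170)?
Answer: 26502468/14279165 ≈ 1.8560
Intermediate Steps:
-38136/(-18886) + (36*96)/(-21170) = -38136*(-1/18886) + 3456*(-1/21170) = 2724/1349 - 1728/10585 = 26502468/14279165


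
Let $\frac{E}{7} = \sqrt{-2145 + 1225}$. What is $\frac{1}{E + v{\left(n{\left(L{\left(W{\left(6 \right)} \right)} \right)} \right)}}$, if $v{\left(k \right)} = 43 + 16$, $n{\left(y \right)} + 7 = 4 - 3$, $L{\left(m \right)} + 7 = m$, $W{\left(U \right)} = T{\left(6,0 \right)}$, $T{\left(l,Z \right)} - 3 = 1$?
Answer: $\frac{59}{48561} - \frac{14 i \sqrt{230}}{48561} \approx 0.001215 - 0.0043722 i$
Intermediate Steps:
$T{\left(l,Z \right)} = 4$ ($T{\left(l,Z \right)} = 3 + 1 = 4$)
$W{\left(U \right)} = 4$
$L{\left(m \right)} = -7 + m$
$n{\left(y \right)} = -6$ ($n{\left(y \right)} = -7 + \left(4 - 3\right) = -7 + 1 = -6$)
$v{\left(k \right)} = 59$
$E = 14 i \sqrt{230}$ ($E = 7 \sqrt{-2145 + 1225} = 7 \sqrt{-920} = 7 \cdot 2 i \sqrt{230} = 14 i \sqrt{230} \approx 212.32 i$)
$\frac{1}{E + v{\left(n{\left(L{\left(W{\left(6 \right)} \right)} \right)} \right)}} = \frac{1}{14 i \sqrt{230} + 59} = \frac{1}{59 + 14 i \sqrt{230}}$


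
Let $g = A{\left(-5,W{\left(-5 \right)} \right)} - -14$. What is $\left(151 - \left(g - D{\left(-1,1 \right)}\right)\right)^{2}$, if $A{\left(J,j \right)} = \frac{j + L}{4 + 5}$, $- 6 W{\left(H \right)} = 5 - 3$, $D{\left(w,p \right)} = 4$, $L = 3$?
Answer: $\frac{14432401}{729} \approx 19798.0$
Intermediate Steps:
$W{\left(H \right)} = - \frac{1}{3}$ ($W{\left(H \right)} = - \frac{5 - 3}{6} = \left(- \frac{1}{6}\right) 2 = - \frac{1}{3}$)
$A{\left(J,j \right)} = \frac{1}{3} + \frac{j}{9}$ ($A{\left(J,j \right)} = \frac{j + 3}{4 + 5} = \frac{3 + j}{9} = \left(3 + j\right) \frac{1}{9} = \frac{1}{3} + \frac{j}{9}$)
$g = \frac{386}{27}$ ($g = \left(\frac{1}{3} + \frac{1}{9} \left(- \frac{1}{3}\right)\right) - -14 = \left(\frac{1}{3} - \frac{1}{27}\right) + 14 = \frac{8}{27} + 14 = \frac{386}{27} \approx 14.296$)
$\left(151 - \left(g - D{\left(-1,1 \right)}\right)\right)^{2} = \left(151 + \left(4 - \frac{386}{27}\right)\right)^{2} = \left(151 - \frac{278}{27}\right)^{2} = \left(\frac{3799}{27}\right)^{2} = \frac{14432401}{729}$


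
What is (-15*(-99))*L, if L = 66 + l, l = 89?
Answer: 230175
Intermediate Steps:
L = 155 (L = 66 + 89 = 155)
(-15*(-99))*L = -15*(-99)*155 = 1485*155 = 230175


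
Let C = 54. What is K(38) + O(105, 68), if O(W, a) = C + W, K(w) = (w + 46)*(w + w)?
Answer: 6543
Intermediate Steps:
K(w) = 2*w*(46 + w) (K(w) = (46 + w)*(2*w) = 2*w*(46 + w))
O(W, a) = 54 + W
K(38) + O(105, 68) = 2*38*(46 + 38) + (54 + 105) = 2*38*84 + 159 = 6384 + 159 = 6543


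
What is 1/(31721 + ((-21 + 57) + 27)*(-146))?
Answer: 1/22523 ≈ 4.4399e-5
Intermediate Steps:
1/(31721 + ((-21 + 57) + 27)*(-146)) = 1/(31721 + (36 + 27)*(-146)) = 1/(31721 + 63*(-146)) = 1/(31721 - 9198) = 1/22523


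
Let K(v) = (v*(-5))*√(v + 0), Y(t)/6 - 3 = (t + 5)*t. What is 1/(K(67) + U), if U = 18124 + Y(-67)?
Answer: 43066/1847161281 + 335*√67/1847161281 ≈ 2.4799e-5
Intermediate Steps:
Y(t) = 18 + 6*t*(5 + t) (Y(t) = 18 + 6*((t + 5)*t) = 18 + 6*((5 + t)*t) = 18 + 6*(t*(5 + t)) = 18 + 6*t*(5 + t))
U = 43066 (U = 18124 + (18 + 6*(-67)² + 30*(-67)) = 18124 + (18 + 6*4489 - 2010) = 18124 + (18 + 26934 - 2010) = 18124 + 24942 = 43066)
K(v) = -5*v^(3/2) (K(v) = (-5*v)*√v = -5*v^(3/2))
1/(K(67) + U) = 1/(-335*√67 + 43066) = 1/(43066 - 335*√67)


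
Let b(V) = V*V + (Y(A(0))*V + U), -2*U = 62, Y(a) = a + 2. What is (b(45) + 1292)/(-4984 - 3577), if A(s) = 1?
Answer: -3421/8561 ≈ -0.39960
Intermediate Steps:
Y(a) = 2 + a
U = -31 (U = -1/2*62 = -31)
b(V) = -31 + V**2 + 3*V (b(V) = V*V + ((2 + 1)*V - 31) = V**2 + (3*V - 31) = V**2 + (-31 + 3*V) = -31 + V**2 + 3*V)
(b(45) + 1292)/(-4984 - 3577) = ((-31 + 45**2 + 3*45) + 1292)/(-4984 - 3577) = ((-31 + 2025 + 135) + 1292)/(-8561) = (2129 + 1292)*(-1/8561) = 3421*(-1/8561) = -3421/8561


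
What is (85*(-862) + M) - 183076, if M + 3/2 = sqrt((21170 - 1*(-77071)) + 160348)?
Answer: -512695/2 + sqrt(258589) ≈ -2.5584e+5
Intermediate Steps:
M = -3/2 + sqrt(258589) (M = -3/2 + sqrt((21170 - 1*(-77071)) + 160348) = -3/2 + sqrt((21170 + 77071) + 160348) = -3/2 + sqrt(98241 + 160348) = -3/2 + sqrt(258589) ≈ 507.02)
(85*(-862) + M) - 183076 = (85*(-862) + (-3/2 + sqrt(258589))) - 183076 = (-73270 + (-3/2 + sqrt(258589))) - 183076 = (-146543/2 + sqrt(258589)) - 183076 = -512695/2 + sqrt(258589)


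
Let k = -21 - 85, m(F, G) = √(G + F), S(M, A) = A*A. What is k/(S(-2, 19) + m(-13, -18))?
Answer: -19133/65176 + 53*I*√31/65176 ≈ -0.29356 + 0.0045276*I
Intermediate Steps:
S(M, A) = A²
m(F, G) = √(F + G)
k = -106
k/(S(-2, 19) + m(-13, -18)) = -106/(19² + √(-13 - 18)) = -106/(361 + √(-31)) = -106/(361 + I*√31)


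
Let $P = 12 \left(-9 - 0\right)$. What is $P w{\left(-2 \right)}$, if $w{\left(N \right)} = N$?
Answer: $216$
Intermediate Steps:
$P = -108$ ($P = 12 \left(-9 + \left(-4 + 4\right)\right) = 12 \left(-9 + 0\right) = 12 \left(-9\right) = -108$)
$P w{\left(-2 \right)} = \left(-108\right) \left(-2\right) = 216$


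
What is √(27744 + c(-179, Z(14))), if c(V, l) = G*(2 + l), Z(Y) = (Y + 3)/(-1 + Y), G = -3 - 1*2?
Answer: √4685941/13 ≈ 166.52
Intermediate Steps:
G = -5 (G = -3 - 2 = -5)
Z(Y) = (3 + Y)/(-1 + Y)
c(V, l) = -10 - 5*l (c(V, l) = -5*(2 + l) = -10 - 5*l)
√(27744 + c(-179, Z(14))) = √(27744 + (-10 - 5*(3 + 14)/(-1 + 14))) = √(27744 + (-10 - 5*17/13)) = √(27744 + (-10 - 85/13)) = √(27744 - 215/13) = √(360457/13) = √4685941/13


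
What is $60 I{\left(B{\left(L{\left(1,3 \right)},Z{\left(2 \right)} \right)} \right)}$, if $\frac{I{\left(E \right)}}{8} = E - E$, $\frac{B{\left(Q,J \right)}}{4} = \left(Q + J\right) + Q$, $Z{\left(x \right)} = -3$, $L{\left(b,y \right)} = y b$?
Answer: $0$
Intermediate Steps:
$L{\left(b,y \right)} = b y$
$B{\left(Q,J \right)} = 4 J + 8 Q$ ($B{\left(Q,J \right)} = 4 \left(\left(Q + J\right) + Q\right) = 4 \left(\left(J + Q\right) + Q\right) = 4 \left(J + 2 Q\right) = 4 J + 8 Q$)
$I{\left(E \right)} = 0$ ($I{\left(E \right)} = 8 \left(E - E\right) = 8 \cdot 0 = 0$)
$60 I{\left(B{\left(L{\left(1,3 \right)},Z{\left(2 \right)} \right)} \right)} = 60 \cdot 0 = 0$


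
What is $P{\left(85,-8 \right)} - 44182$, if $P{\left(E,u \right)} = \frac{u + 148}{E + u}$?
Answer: $- \frac{485982}{11} \approx -44180.0$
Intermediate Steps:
$P{\left(E,u \right)} = \frac{148 + u}{E + u}$
$P{\left(85,-8 \right)} - 44182 = \frac{148 - 8}{85 - 8} - 44182 = \frac{1}{77} \cdot 140 - 44182 = \frac{20}{11} - 44182 = - \frac{485982}{11}$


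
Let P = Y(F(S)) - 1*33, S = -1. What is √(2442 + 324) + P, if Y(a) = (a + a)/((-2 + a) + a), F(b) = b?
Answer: -65/2 + √2766 ≈ 20.093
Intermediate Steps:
Y(a) = 2*a/(-2 + 2*a) (Y(a) = (2*a)/(-2 + 2*a) = 2*a/(-2 + 2*a))
P = -65/2 (P = -1/(-1 - 1) - 1*33 = -1/(-2) - 33 = -1*(-½) - 33 = ½ - 33 = -65/2 ≈ -32.500)
√(2442 + 324) + P = √(2442 + 324) - 65/2 = √2766 - 65/2 = -65/2 + √2766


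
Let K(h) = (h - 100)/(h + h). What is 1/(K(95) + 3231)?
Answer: 38/122777 ≈ 0.00030950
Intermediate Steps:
K(h) = (-100 + h)/(2*h) (K(h) = (-100 + h)/((2*h)) = (-100 + h)*(1/(2*h)) = (-100 + h)/(2*h))
1/(K(95) + 3231) = 1/((½)*(-100 + 95)/95 + 3231) = 1/((½)*(1/95)*(-5) + 3231) = 1/(-1/38 + 3231) = 1/(122777/38) = 38/122777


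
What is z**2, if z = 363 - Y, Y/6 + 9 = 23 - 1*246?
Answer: 3080025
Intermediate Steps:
Y = -1392 (Y = -54 + 6*(23 - 1*246) = -54 + 6*(23 - 246) = -54 + 6*(-223) = -54 - 1338 = -1392)
z = 1755 (z = 363 - 1*(-1392) = 363 + 1392 = 1755)
z**2 = 1755**2 = 3080025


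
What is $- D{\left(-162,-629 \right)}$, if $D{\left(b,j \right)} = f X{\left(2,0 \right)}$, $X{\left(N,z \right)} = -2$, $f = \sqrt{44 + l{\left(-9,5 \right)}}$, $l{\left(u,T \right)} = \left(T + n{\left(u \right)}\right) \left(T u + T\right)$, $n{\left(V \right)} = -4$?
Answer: $4$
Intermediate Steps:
$l{\left(u,T \right)} = \left(-4 + T\right) \left(T + T u\right)$ ($l{\left(u,T \right)} = \left(T - 4\right) \left(T u + T\right) = \left(-4 + T\right) \left(T + T u\right)$)
$f = 2$ ($f = \sqrt{44 + 5 \left(-4 + 5 - -36 + 5 \left(-9\right)\right)} = \sqrt{44 + 5 \left(-4 + 5 + 36 - 45\right)} = \sqrt{44 + 5 \left(-8\right)} = \sqrt{44 - 40} = \sqrt{4} = 2$)
$D{\left(b,j \right)} = -4$ ($D{\left(b,j \right)} = 2 \left(-2\right) = -4$)
$- D{\left(-162,-629 \right)} = \left(-1\right) \left(-4\right) = 4$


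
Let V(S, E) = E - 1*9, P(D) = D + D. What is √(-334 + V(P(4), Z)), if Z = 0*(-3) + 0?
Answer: 7*I*√7 ≈ 18.52*I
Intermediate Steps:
Z = 0 (Z = 0 + 0 = 0)
P(D) = 2*D
V(S, E) = -9 + E (V(S, E) = E - 9 = -9 + E)
√(-334 + V(P(4), Z)) = √(-334 + (-9 + 0)) = √(-334 - 9) = √(-343) = 7*I*√7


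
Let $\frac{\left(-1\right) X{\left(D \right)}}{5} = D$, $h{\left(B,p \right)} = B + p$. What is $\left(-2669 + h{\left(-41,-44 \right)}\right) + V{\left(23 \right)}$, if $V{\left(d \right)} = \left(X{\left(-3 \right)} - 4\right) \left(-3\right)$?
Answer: $-2787$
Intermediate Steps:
$X{\left(D \right)} = - 5 D$
$V{\left(d \right)} = -33$ ($V{\left(d \right)} = \left(\left(-5\right) \left(-3\right) - 4\right) \left(-3\right) = \left(15 - 4\right) \left(-3\right) = 11 \left(-3\right) = -33$)
$\left(-2669 + h{\left(-41,-44 \right)}\right) + V{\left(23 \right)} = \left(-2669 - 85\right) - 33 = -2754 - 33 = -2787$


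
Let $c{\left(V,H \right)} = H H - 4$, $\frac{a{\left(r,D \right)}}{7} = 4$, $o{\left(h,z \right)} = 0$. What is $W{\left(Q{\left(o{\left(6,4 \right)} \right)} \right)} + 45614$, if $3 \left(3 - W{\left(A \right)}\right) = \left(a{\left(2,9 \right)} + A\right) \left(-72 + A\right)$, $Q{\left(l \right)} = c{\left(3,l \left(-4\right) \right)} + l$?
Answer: $46225$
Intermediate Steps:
$a{\left(r,D \right)} = 28$ ($a{\left(r,D \right)} = 7 \cdot 4 = 28$)
$c{\left(V,H \right)} = -4 + H^{2}$ ($c{\left(V,H \right)} = H^{2} - 4 = -4 + H^{2}$)
$Q{\left(l \right)} = -4 + l + 16 l^{2}$ ($Q{\left(l \right)} = \left(-4 + \left(l \left(-4\right)\right)^{2}\right) + l = \left(-4 + \left(- 4 l\right)^{2}\right) + l = \left(-4 + 16 l^{2}\right) + l = -4 + l + 16 l^{2}$)
$W{\left(A \right)} = 3 - \frac{\left(-72 + A\right) \left(28 + A\right)}{3}$ ($W{\left(A \right)} = 3 - \frac{\left(28 + A\right) \left(-72 + A\right)}{3} = 3 - \frac{\left(-72 + A\right) \left(28 + A\right)}{3}$)
$W{\left(Q{\left(o{\left(6,4 \right)} \right)} \right)} + 45614 = \left(675 - \frac{\left(-4 + 0 + 16 \cdot 0^{2}\right)^{2}}{3} + \frac{44 \left(-4 + 0 + 16 \cdot 0^{2}\right)}{3}\right) + 45614 = \left(675 - \frac{\left(-4 + 0 + 16 \cdot 0\right)^{2}}{3} + \frac{44 \left(-4 + 0 + 16 \cdot 0\right)}{3}\right) + 45614 = \left(675 - \frac{\left(-4 + 0 + 0\right)^{2}}{3} + \frac{44 \left(-4 + 0 + 0\right)}{3}\right) + 45614 = \left(675 - \frac{\left(-4\right)^{2}}{3} + \frac{44}{3} \left(-4\right)\right) + 45614 = \left(675 - \frac{16}{3} - \frac{176}{3}\right) + 45614 = 611 + 45614 = 46225$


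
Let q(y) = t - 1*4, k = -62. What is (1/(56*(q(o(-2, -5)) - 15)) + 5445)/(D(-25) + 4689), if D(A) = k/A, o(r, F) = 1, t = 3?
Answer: 121967975/105089152 ≈ 1.1606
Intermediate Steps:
D(A) = -62/A
q(y) = -1 (q(y) = 3 - 1*4 = 3 - 4 = -1)
(1/(56*(q(o(-2, -5)) - 15)) + 5445)/(D(-25) + 4689) = (1/(56*(-1 - 15)) + 5445)/(-62/(-25) + 4689) = (1/(56*(-16)) + 5445)/(-62*(-1/25) + 4689) = (1/(-896) + 5445)/(62/25 + 4689) = (-1/896 + 5445)/(117287/25) = (4878719/896)*(25/117287) = 121967975/105089152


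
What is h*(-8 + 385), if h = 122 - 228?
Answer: -39962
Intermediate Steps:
h = -106
h*(-8 + 385) = -106*(-8 + 385) = -106*377 = -39962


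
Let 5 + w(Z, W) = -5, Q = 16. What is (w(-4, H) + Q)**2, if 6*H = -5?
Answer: 36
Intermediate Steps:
H = -5/6 (H = (1/6)*(-5) = -5/6 ≈ -0.83333)
w(Z, W) = -10 (w(Z, W) = -5 - 5 = -10)
(w(-4, H) + Q)**2 = (-10 + 16)**2 = 6**2 = 36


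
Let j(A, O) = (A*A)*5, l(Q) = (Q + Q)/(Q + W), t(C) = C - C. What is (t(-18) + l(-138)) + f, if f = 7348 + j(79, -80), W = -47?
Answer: 7132581/185 ≈ 38555.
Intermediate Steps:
t(C) = 0
l(Q) = 2*Q/(-47 + Q) (l(Q) = (Q + Q)/(Q - 47) = (2*Q)/(-47 + Q) = 2*Q/(-47 + Q))
j(A, O) = 5*A² (j(A, O) = A²*5 = 5*A²)
f = 38553 (f = 7348 + 5*79² = 7348 + 5*6241 = 7348 + 31205 = 38553)
(t(-18) + l(-138)) + f = (0 + 2*(-138)/(-47 - 138)) + 38553 = (0 + 2*(-138)/(-185)) + 38553 = (0 + 2*(-138)*(-1/185)) + 38553 = (0 + 276/185) + 38553 = 276/185 + 38553 = 7132581/185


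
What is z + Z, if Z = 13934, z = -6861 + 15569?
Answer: 22642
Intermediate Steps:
z = 8708
z + Z = 8708 + 13934 = 22642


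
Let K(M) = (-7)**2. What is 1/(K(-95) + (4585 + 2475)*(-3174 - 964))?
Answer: -1/29214231 ≈ -3.4230e-8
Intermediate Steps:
K(M) = 49
1/(K(-95) + (4585 + 2475)*(-3174 - 964)) = 1/(49 + (4585 + 2475)*(-3174 - 964)) = 1/(49 + 7060*(-4138)) = 1/(49 - 29214280) = 1/(-29214231) = -1/29214231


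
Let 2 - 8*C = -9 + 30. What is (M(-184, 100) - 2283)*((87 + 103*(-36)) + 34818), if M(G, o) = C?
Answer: -570374751/8 ≈ -7.1297e+7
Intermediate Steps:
C = -19/8 (C = ¼ - (-9 + 30)/8 = ¼ - ⅛*21 = ¼ - 21/8 = -19/8 ≈ -2.3750)
M(G, o) = -19/8
(M(-184, 100) - 2283)*((87 + 103*(-36)) + 34818) = (-19/8 - 2283)*((87 + 103*(-36)) + 34818) = -18283*((87 - 3708) + 34818)/8 = -18283*(-3621 + 34818)/8 = -18283/8*31197 = -570374751/8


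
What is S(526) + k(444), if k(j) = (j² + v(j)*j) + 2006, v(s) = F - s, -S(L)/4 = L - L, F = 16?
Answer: 9110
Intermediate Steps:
S(L) = 0 (S(L) = -4*(L - L) = -4*0 = 0)
v(s) = 16 - s
k(j) = 2006 + j² + j*(16 - j) (k(j) = (j² + (16 - j)*j) + 2006 = (j² + j*(16 - j)) + 2006 = 2006 + j² + j*(16 - j))
S(526) + k(444) = 0 + (2006 + 16*444) = 0 + (2006 + 7104) = 0 + 9110 = 9110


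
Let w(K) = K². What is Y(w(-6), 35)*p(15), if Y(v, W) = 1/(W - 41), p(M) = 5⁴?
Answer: -625/6 ≈ -104.17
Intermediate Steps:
p(M) = 625
Y(v, W) = 1/(-41 + W)
Y(w(-6), 35)*p(15) = 625/(-41 + 35) = 625/(-6) = -⅙*625 = -625/6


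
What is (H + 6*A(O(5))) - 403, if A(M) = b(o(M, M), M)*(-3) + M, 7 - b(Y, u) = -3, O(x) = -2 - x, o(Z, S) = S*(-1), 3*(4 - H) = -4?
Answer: -1859/3 ≈ -619.67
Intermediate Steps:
H = 16/3 (H = 4 - 1/3*(-4) = 4 + 4/3 = 16/3 ≈ 5.3333)
o(Z, S) = -S
b(Y, u) = 10 (b(Y, u) = 7 - 1*(-3) = 7 + 3 = 10)
A(M) = -30 + M (A(M) = 10*(-3) + M = -30 + M)
(H + 6*A(O(5))) - 403 = (16/3 + 6*(-30 + (-2 - 1*5))) - 403 = (16/3 + 6*(-30 + (-2 - 5))) - 403 = (16/3 + 6*(-30 - 7)) - 403 = (16/3 + 6*(-37)) - 403 = (16/3 - 222) - 403 = -650/3 - 403 = -1859/3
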